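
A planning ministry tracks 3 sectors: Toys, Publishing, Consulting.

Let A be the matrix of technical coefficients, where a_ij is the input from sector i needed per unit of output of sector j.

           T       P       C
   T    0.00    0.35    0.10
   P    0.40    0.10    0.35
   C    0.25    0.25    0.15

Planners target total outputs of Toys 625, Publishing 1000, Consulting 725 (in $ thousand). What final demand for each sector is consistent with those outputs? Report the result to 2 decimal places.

I − A =
  [   1.00    -0.35    -0.10]
  [  -0.40     0.90    -0.35]
  [  -0.25    -0.25     0.85]
d = (I − A) x:
  d_T = (+1.00)·625 + (-0.35)·1000 + (-0.10)·725 = 202.50
  d_P = (-0.40)·625 + (+0.90)·1000 + (-0.35)·725 = 396.25
  d_C = (-0.25)·625 + (-0.25)·1000 + (+0.85)·725 = 210.00

d_T = 202.50, d_P = 396.25, d_C = 210.00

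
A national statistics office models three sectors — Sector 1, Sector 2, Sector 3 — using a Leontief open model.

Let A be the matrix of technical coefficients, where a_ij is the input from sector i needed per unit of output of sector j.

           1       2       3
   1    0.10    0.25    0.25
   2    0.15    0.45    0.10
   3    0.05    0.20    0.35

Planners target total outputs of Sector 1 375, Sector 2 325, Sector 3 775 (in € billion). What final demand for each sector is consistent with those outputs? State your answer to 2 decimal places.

d_1 = 62.50, d_2 = 45.00, d_3 = 420.00

I − A =
  [   0.90    -0.25    -0.25]
  [  -0.15     0.55    -0.10]
  [  -0.05    -0.20     0.65]
d = (I − A) x:
  d_1 = (+0.90)·375 + (-0.25)·325 + (-0.25)·775 = 62.50
  d_2 = (-0.15)·375 + (+0.55)·325 + (-0.10)·775 = 45.00
  d_3 = (-0.05)·375 + (-0.20)·325 + (+0.65)·775 = 420.00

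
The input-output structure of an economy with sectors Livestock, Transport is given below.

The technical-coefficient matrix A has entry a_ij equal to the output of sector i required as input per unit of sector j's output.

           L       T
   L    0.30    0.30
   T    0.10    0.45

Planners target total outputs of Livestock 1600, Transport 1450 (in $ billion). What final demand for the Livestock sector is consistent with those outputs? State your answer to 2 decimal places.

I − A =
  [   0.70    -0.30]
  [  -0.10     0.55]
d = (I − A) x:
  d_L = (+0.70)·1600 + (-0.30)·1450 = 685.00
  d_T = (-0.10)·1600 + (+0.55)·1450 = 637.50

d_L = 685.00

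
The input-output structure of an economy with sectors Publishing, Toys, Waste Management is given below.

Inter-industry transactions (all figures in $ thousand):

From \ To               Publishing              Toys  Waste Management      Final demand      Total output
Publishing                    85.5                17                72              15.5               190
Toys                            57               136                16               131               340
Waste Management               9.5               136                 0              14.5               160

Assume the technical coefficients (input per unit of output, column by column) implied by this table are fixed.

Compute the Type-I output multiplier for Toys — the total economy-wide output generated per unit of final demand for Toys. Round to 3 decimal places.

Technical coefficients a_ij = z_ij / X_j:
  a_11 = 85.5/190 = 0.45, a_21 = 57/190 = 0.30, a_31 = 9.5/190 = 0.05
  a_12 = 17/340 = 0.05, a_22 = 136/340 = 0.40, a_32 = 136/340 = 0.40
  a_13 = 72/160 = 0.45, a_23 = 16/160 = 0.10, a_33 = 0/160 = 0.00
I − A =
  [   0.55    -0.05    -0.45]
  [  -0.30     0.60    -0.10]
  [  -0.05    -0.40     1.00]
Cofactors of I−A, C_ij = (−1)^(i+j)·(minor ij) (rows/columns in the sector order above):
  C_11 = (0.60)(1.00) − (-0.10)(-0.40) = 0.5600
  C_12 = −[(-0.30)(1.00) − (-0.10)(-0.05)] = 0.3050
  C_13 = (-0.30)(-0.40) − (0.60)(-0.05) = 0.1500
  C_21 = −[(-0.05)(1.00) − (-0.45)(-0.40)] = 0.2300
  C_22 = (0.55)(1.00) − (-0.45)(-0.05) = 0.5275
  C_23 = −[(0.55)(-0.40) − (-0.05)(-0.05)] = 0.2225
  C_31 = (-0.05)(-0.10) − (-0.45)(0.60) = 0.2750
  C_32 = −[(0.55)(-0.10) − (-0.45)(-0.30)] = 0.1900
  C_33 = (0.55)(0.60) − (-0.05)(-0.30) = 0.3150
det(I−A) = Σ_j (I−A)_1j·C_1j = (0.55)(0.5600) + (-0.05)(0.3050) + (-0.45)(0.1500) = 0.22525
adj(I−A) = Cᵀ =
  [ 0.5600   0.2300   0.2750]
  [ 0.3050   0.5275   0.1900]
  [ 0.1500   0.2225   0.3150]
(I − A)⁻¹ = adj(I−A) / det(I−A) ≈
  [   2.4861     1.0211     1.2209]
  [   1.3541     2.3418     0.8435]
  [   0.6659     0.9878     1.3984]
The output multiplier for sector j is the column-j sum of the Leontief inverse (I − A)⁻¹ = adj(I−A) / det(I−A).
Column 2 of adj(I−A): (0.2300, 0.5275, 0.2225); det(I−A) = 0.22525.
m_2 = (0.2300 + 0.5275 + 0.2225) / 0.22525 = 0.98 / 0.22525 ≈ 4.351.

m_2 = 4.351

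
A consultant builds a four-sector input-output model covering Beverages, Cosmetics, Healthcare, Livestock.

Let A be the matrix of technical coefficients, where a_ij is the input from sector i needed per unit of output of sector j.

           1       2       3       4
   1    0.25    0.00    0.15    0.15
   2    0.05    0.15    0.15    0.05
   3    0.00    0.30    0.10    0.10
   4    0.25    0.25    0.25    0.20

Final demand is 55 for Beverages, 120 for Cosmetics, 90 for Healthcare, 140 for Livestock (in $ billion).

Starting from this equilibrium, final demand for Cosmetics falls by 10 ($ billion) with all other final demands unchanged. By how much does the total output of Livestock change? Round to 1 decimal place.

Δx_4 = -6.4

I − A =
  [   0.75     0.00    -0.15    -0.15]
  [  -0.05     0.85    -0.15    -0.05]
  [   0.00    -0.30     0.90    -0.10]
  [  -0.25    -0.25    -0.25     0.80]
Compute the cofactors C_ij = (−1)^(i+j)·(3×3 minor ij) of I−A; the adjugate is their transpose:
adj(I−A) = Cᵀ =
  [ 0.536000   0.084750   0.137625   0.123000]
  [ 0.049750   0.483750   0.103500   0.052500]
  [ 0.038250   0.187500   0.466875   0.077250]
  [ 0.195000   0.236250   0.221250   0.537750]
det(I−A) = Σ_j (I−A)_1j·C_1j = (0.75)(0.536000) + (0.00)(0.049750) + (-0.15)(0.038250) + (-0.15)(0.195000) = 0.3670125
(I − A)⁻¹ = adj(I−A) / det(I−A) ≈
  [   1.4604     0.2309     0.3750     0.3351]
  [   0.1356     1.3181     0.2820     0.1430]
  [   0.1042     0.5109     1.2721     0.2105]
  [   0.5313     0.6437     0.6028     1.4652]
Δx = (I − A)⁻¹ Δd with Δd having -10 in the Cosmetics component and 0 elsewhere.
So Δx_4 = L_42 · (-10), where L_42 = adj(I−A)_42 / det(I−A) = 0.236250 / 0.3670125.
Δx_4 = 0.236250 × (-10) / 0.3670125 = -2.3625 / 0.3670125 ≈ -6.4.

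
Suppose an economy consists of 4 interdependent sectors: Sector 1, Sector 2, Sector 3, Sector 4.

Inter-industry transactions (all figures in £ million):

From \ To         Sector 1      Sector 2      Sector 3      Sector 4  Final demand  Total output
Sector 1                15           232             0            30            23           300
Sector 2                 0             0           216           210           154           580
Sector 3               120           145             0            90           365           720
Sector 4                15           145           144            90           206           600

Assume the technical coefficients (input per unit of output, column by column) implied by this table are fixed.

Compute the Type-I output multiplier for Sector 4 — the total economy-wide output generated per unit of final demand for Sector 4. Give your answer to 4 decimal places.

m_4 = 3.1796

Technical coefficients a_ij = z_ij / X_j:
  a_11 = 15/300 = 0.05, a_21 = 0/300 = 0.00, a_31 = 120/300 = 0.40, a_41 = 15/300 = 0.05
  a_12 = 232/580 = 0.40, a_22 = 0/580 = 0.00, a_32 = 145/580 = 0.25, a_42 = 145/580 = 0.25
  a_13 = 0/720 = 0.00, a_23 = 216/720 = 0.30, a_33 = 0/720 = 0.00, a_43 = 144/720 = 0.20
  a_14 = 30/600 = 0.05, a_24 = 210/600 = 0.35, a_34 = 90/600 = 0.15, a_44 = 90/600 = 0.15
I − A =
  [   0.95    -0.40     0.00    -0.05]
  [   0.00     1.00    -0.30    -0.35]
  [  -0.40    -0.25     1.00    -0.15]
  [  -0.05    -0.25    -0.20     0.85]
Compute the cofactors C_ij = (−1)^(i+j)·(3×3 minor ij) of I−A; the adjugate is their transpose:
adj(I−A) = Cᵀ =
  [ 0.640000   0.343000   0.143750   0.204250]
  [ 0.149750   0.772500   0.308000   0.381250]
  [ 0.316875   0.380875   0.714875   0.301625]
  [ 0.156250   0.337000   0.267250   0.830750]
det(I−A) = Σ_j (I−A)_1j·C_1j = (0.95)(0.640000) + (-0.40)(0.149750) + (0.00)(0.316875) + (-0.05)(0.156250) = 0.5402875
(I − A)⁻¹ = adj(I−A) / det(I−A) ≈
  [   1.18455     0.63485     0.26606     0.37804]
  [   0.27717     1.42979     0.57007     0.70564]
  [   0.58649     0.70495     1.32314     0.55827]
  [   0.28920     0.62374     0.49464     1.53761]
The output multiplier for sector j is the column-j sum of the Leontief inverse (I − A)⁻¹ = adj(I−A) / det(I−A).
Column 4 of adj(I−A): (0.204250, 0.381250, 0.301625, 0.830750); det(I−A) = 0.5402875.
m_4 = (0.204250 + 0.381250 + 0.301625 + 0.830750) / 0.5402875 = 1.717875 / 0.5402875 ≈ 3.1796.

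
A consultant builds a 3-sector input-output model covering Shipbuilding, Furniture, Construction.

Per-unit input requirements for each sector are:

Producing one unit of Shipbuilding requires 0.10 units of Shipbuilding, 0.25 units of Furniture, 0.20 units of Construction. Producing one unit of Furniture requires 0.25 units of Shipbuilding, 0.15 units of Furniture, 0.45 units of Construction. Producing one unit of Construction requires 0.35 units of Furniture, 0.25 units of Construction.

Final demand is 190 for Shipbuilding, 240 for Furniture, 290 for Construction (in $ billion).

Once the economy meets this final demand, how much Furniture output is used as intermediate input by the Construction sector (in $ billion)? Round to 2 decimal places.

z_FC = 349.02

I − A =
  [   0.90    -0.25     0.00]
  [  -0.25     0.85    -0.35]
  [  -0.20    -0.45     0.75]
Cofactors of I−A, C_ij = (−1)^(i+j)·(minor ij) (rows/columns in the sector order above):
  C_11 = (0.85)(0.75) − (-0.35)(-0.45) = 0.4800
  C_12 = −[(-0.25)(0.75) − (-0.35)(-0.20)] = 0.2575
  C_13 = (-0.25)(-0.45) − (0.85)(-0.20) = 0.2825
  C_21 = −[(-0.25)(0.75) − (0.00)(-0.45)] = 0.1875
  C_22 = (0.90)(0.75) − (0.00)(-0.20) = 0.6750
  C_23 = −[(0.90)(-0.45) − (-0.25)(-0.20)] = 0.4550
  C_31 = (-0.25)(-0.35) − (0.00)(0.85) = 0.0875
  C_32 = −[(0.90)(-0.35) − (0.00)(-0.25)] = 0.3150
  C_33 = (0.90)(0.85) − (-0.25)(-0.25) = 0.7025
det(I−A) = Σ_j (I−A)_1j·C_1j = (0.90)(0.4800) + (-0.25)(0.2575) + (0.00)(0.2825) = 0.367625
adj(I−A) = Cᵀ =
  [ 0.4800   0.1875   0.0875]
  [ 0.2575   0.6750   0.3150]
  [ 0.2825   0.4550   0.7025]
(I − A)⁻¹ = adj(I−A) / det(I−A) ≈
  [   1.3057     0.5100     0.2380]
  [   0.7004     1.8361     0.8569]
  [   0.7684     1.2377     1.9109]
First solve x = (I − A)⁻¹ d = adj(I−A)·d / det(I−A); in particular x_C = (0.2825·190 + 0.4550·240 + 0.7025·290) / 0.367625 = 366.60 / 0.367625 ≈ 997.2118.
Intermediate flow from F to C: z_FC = a_FC · x_C = 0.35 × 366.60 / 0.367625 = 128.31 / 0.367625 ≈ 349.02.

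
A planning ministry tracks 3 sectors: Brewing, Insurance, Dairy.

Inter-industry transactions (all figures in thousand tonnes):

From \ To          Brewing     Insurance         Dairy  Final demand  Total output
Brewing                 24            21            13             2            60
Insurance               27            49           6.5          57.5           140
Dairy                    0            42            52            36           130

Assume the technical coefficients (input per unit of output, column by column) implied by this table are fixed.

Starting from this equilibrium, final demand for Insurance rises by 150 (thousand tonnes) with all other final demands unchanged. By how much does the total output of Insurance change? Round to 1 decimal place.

Δx_2 = 315.8

Technical coefficients a_ij = z_ij / X_j:
  a_11 = 24/60 = 0.40, a_21 = 27/60 = 0.45, a_31 = 0/60 = 0.00
  a_12 = 21/140 = 0.15, a_22 = 49/140 = 0.35, a_32 = 42/140 = 0.30
  a_13 = 13/130 = 0.10, a_23 = 6.5/130 = 0.05, a_33 = 52/130 = 0.40
I − A =
  [   0.60    -0.15    -0.10]
  [  -0.45     0.65    -0.05]
  [   0.00    -0.30     0.60]
Cofactors of I−A, C_ij = (−1)^(i+j)·(minor ij) (rows/columns in the sector order above):
  C_11 = (0.65)(0.60) − (-0.05)(-0.30) = 0.3750
  C_12 = −[(-0.45)(0.60) − (-0.05)(0.00)] = 0.2700
  C_13 = (-0.45)(-0.30) − (0.65)(0.00) = 0.1350
  C_21 = −[(-0.15)(0.60) − (-0.10)(-0.30)] = 0.1200
  C_22 = (0.60)(0.60) − (-0.10)(0.00) = 0.3600
  C_23 = −[(0.60)(-0.30) − (-0.15)(0.00)] = 0.1800
  C_31 = (-0.15)(-0.05) − (-0.10)(0.65) = 0.0725
  C_32 = −[(0.60)(-0.05) − (-0.10)(-0.45)] = 0.0750
  C_33 = (0.60)(0.65) − (-0.15)(-0.45) = 0.3225
det(I−A) = Σ_j (I−A)_1j·C_1j = (0.60)(0.3750) + (-0.15)(0.2700) + (-0.10)(0.1350) = 0.1710
adj(I−A) = Cᵀ =
  [ 0.3750   0.1200   0.0725]
  [ 0.2700   0.3600   0.0750]
  [ 0.1350   0.1800   0.3225]
(I − A)⁻¹ = adj(I−A) / det(I−A) ≈
  [   2.1930     0.7018     0.4240]
  [   1.5789     2.1053     0.4386]
  [   0.7895     1.0526     1.8860]
Δx = (I − A)⁻¹ Δd with Δd having +150 in the Insurance component and 0 elsewhere.
So Δx_2 = L_22 · (+150), where L_22 = adj(I−A)_22 / det(I−A) = 0.3600 / 0.1710.
Δx_2 = 0.3600 × (+150) / 0.1710 = 54.00 / 0.1710 ≈ 315.8.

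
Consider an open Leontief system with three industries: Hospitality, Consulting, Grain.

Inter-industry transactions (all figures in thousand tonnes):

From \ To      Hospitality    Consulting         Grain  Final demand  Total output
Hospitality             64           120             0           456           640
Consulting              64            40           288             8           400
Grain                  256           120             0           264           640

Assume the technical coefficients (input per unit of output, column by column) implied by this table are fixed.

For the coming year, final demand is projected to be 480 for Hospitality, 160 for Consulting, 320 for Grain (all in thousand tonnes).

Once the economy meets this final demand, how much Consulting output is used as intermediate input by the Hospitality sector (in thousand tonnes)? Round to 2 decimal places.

z_21 = 75.83

Technical coefficients a_ij = z_ij / X_j:
  a_11 = 64/640 = 0.10, a_21 = 64/640 = 0.10, a_31 = 256/640 = 0.40
  a_12 = 120/400 = 0.30, a_22 = 40/400 = 0.10, a_32 = 120/400 = 0.30
  a_13 = 0/640 = 0.00, a_23 = 288/640 = 0.45, a_33 = 0/640 = 0.00
I − A =
  [   0.90    -0.30     0.00]
  [  -0.10     0.90    -0.45]
  [  -0.40    -0.30     1.00]
Cofactors of I−A, C_ij = (−1)^(i+j)·(minor ij) (rows/columns in the sector order above):
  C_11 = (0.90)(1.00) − (-0.45)(-0.30) = 0.7650
  C_12 = −[(-0.10)(1.00) − (-0.45)(-0.40)] = 0.2800
  C_13 = (-0.10)(-0.30) − (0.90)(-0.40) = 0.3900
  C_21 = −[(-0.30)(1.00) − (0.00)(-0.30)] = 0.3000
  C_22 = (0.90)(1.00) − (0.00)(-0.40) = 0.9000
  C_23 = −[(0.90)(-0.30) − (-0.30)(-0.40)] = 0.3900
  C_31 = (-0.30)(-0.45) − (0.00)(0.90) = 0.1350
  C_32 = −[(0.90)(-0.45) − (0.00)(-0.10)] = 0.4050
  C_33 = (0.90)(0.90) − (-0.30)(-0.10) = 0.7800
det(I−A) = Σ_j (I−A)_1j·C_1j = (0.90)(0.7650) + (-0.30)(0.2800) + (0.00)(0.3900) = 0.6045
adj(I−A) = Cᵀ =
  [ 0.7650   0.3000   0.1350]
  [ 0.2800   0.9000   0.4050]
  [ 0.3900   0.3900   0.7800]
(I − A)⁻¹ = adj(I−A) / det(I−A) ≈
  [   1.2655     0.4963     0.2233]
  [   0.4632     1.4888     0.6700]
  [   0.6452     0.6452     1.2903]
First solve x = (I − A)⁻¹ d = adj(I−A)·d / det(I−A); in particular x_1 = (0.7650·480 + 0.3000·160 + 0.1350·320) / 0.6045 = 458.40 / 0.6045 ≈ 758.3127.
Intermediate flow from 2 to 1: z_21 = a_21 · x_1 = 0.10 × 458.40 / 0.6045 = 45.84 / 0.6045 ≈ 75.83.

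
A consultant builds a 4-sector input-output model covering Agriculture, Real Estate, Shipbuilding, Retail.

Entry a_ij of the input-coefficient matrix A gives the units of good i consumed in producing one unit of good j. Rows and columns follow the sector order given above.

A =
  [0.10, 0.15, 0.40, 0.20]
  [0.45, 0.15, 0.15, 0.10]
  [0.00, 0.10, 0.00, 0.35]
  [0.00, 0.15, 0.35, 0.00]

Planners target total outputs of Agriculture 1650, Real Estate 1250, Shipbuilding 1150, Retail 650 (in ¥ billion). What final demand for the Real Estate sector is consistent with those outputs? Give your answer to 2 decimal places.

d_2 = 82.50

I − A =
  [   0.90    -0.15    -0.40    -0.20]
  [  -0.45     0.85    -0.15    -0.10]
  [   0.00    -0.10     1.00    -0.35]
  [   0.00    -0.15    -0.35     1.00]
d = (I − A) x:
  d_1 = (+0.90)·1650 + (-0.15)·1250 + (-0.40)·1150 + (-0.20)·650 = 707.50
  d_2 = (-0.45)·1650 + (+0.85)·1250 + (-0.15)·1150 + (-0.10)·650 = 82.50
  d_3 = (+0.00)·1650 + (-0.10)·1250 + (+1.00)·1150 + (-0.35)·650 = 797.50
  d_4 = (+0.00)·1650 + (-0.15)·1250 + (-0.35)·1150 + (+1.00)·650 = 60.00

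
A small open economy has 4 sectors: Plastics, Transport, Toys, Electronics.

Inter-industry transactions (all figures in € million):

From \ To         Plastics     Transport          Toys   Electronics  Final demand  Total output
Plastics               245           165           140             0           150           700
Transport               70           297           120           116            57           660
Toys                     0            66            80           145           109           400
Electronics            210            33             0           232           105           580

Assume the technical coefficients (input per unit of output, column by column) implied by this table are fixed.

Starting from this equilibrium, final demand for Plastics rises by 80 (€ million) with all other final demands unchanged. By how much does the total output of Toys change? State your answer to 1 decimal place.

Δx_3 = 42.1

Technical coefficients a_ij = z_ij / X_j:
  a_11 = 245/700 = 0.35, a_21 = 70/700 = 0.10, a_31 = 0/700 = 0.00, a_41 = 210/700 = 0.30
  a_12 = 165/660 = 0.25, a_22 = 297/660 = 0.45, a_32 = 66/660 = 0.10, a_42 = 33/660 = 0.05
  a_13 = 140/400 = 0.35, a_23 = 120/400 = 0.30, a_33 = 80/400 = 0.20, a_43 = 0/400 = 0.00
  a_14 = 0/580 = 0.00, a_24 = 116/580 = 0.20, a_34 = 145/580 = 0.25, a_44 = 232/580 = 0.40
I − A =
  [   0.65    -0.25    -0.35     0.00]
  [  -0.10     0.55    -0.30    -0.20]
  [   0.00    -0.10     0.80    -0.25]
  [  -0.30    -0.05     0.00     0.60]
Compute the cofactors C_ij = (−1)^(i+j)·(3×3 minor ij) of I−A; the adjugate is their transpose:
adj(I−A) = Cᵀ =
  [ 0.234250   0.145375   0.157000   0.113875]
  [ 0.118500   0.285750   0.159000   0.161500]
  [ 0.054500   0.065875   0.178000   0.096125]
  [ 0.127000   0.096500   0.091750   0.243000]
det(I−A) = Σ_j (I−A)_1j·C_1j = (0.65)(0.234250) + (-0.25)(0.118500) + (-0.35)(0.054500) + (0.00)(0.127000) = 0.1035625
(I − A)⁻¹ = adj(I−A) / det(I−A) ≈
  [   2.2619     1.4037     1.5160     1.0996]
  [   1.1442     2.7592     1.5353     1.5594]
  [   0.5263     0.6361     1.7188     0.9282]
  [   1.2263     0.9318     0.8859     2.3464]
Δx = (I − A)⁻¹ Δd with Δd having +80 in the Plastics component and 0 elsewhere.
So Δx_3 = L_31 · (+80), where L_31 = adj(I−A)_31 / det(I−A) = 0.054500 / 0.1035625.
Δx_3 = 0.054500 × (+80) / 0.1035625 = 4.36 / 0.1035625 ≈ 42.1.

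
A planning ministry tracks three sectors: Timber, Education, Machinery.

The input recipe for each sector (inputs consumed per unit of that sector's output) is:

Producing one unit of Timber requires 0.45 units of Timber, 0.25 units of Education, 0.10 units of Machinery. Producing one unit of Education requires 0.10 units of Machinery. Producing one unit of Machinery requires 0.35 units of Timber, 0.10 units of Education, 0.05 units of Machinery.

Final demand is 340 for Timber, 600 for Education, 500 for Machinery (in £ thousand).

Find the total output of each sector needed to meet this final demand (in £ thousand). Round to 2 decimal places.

x_T = 1089.49, x_E = 946.43, x_M = 740.62

I − A =
  [   0.55     0.00    -0.35]
  [  -0.25     1.00    -0.10]
  [  -0.10    -0.10     0.95]
Cofactors of I−A, C_ij = (−1)^(i+j)·(minor ij) (rows/columns in the sector order above):
  C_11 = (1.00)(0.95) − (-0.10)(-0.10) = 0.9400
  C_12 = −[(-0.25)(0.95) − (-0.10)(-0.10)] = 0.2475
  C_13 = (-0.25)(-0.10) − (1.00)(-0.10) = 0.1250
  C_21 = −[(0.00)(0.95) − (-0.35)(-0.10)] = 0.0350
  C_22 = (0.55)(0.95) − (-0.35)(-0.10) = 0.4875
  C_23 = −[(0.55)(-0.10) − (0.00)(-0.10)] = 0.0550
  C_31 = (0.00)(-0.10) − (-0.35)(1.00) = 0.3500
  C_32 = −[(0.55)(-0.10) − (-0.35)(-0.25)] = 0.1425
  C_33 = (0.55)(1.00) − (0.00)(-0.25) = 0.5500
det(I−A) = Σ_j (I−A)_1j·C_1j = (0.55)(0.9400) + (0.00)(0.2475) + (-0.35)(0.1250) = 0.47325
adj(I−A) = Cᵀ =
  [ 0.9400   0.0350   0.3500]
  [ 0.2475   0.4875   0.1425]
  [ 0.1250   0.0550   0.5500]
(I − A)⁻¹ = adj(I−A) / det(I−A) ≈
  [   1.9863     0.0740     0.7396]
  [   0.5230     1.0301     0.3011]
  [   0.2641     0.1162     1.1622]
x = (I − A)⁻¹ d = adj(I−A)·d / det(I−A), with det(I−A) = 0.47325:
  x_T = (0.9400·340 + 0.0350·600 + 0.3500·500) / 0.47325 = 515.60 / 0.47325 ≈ 1089.49
  x_E = (0.2475·340 + 0.4875·600 + 0.1425·500) / 0.47325 = 447.90 / 0.47325 ≈ 946.43
  x_M = (0.1250·340 + 0.0550·600 + 0.5500·500) / 0.47325 = 350.50 / 0.47325 ≈ 740.62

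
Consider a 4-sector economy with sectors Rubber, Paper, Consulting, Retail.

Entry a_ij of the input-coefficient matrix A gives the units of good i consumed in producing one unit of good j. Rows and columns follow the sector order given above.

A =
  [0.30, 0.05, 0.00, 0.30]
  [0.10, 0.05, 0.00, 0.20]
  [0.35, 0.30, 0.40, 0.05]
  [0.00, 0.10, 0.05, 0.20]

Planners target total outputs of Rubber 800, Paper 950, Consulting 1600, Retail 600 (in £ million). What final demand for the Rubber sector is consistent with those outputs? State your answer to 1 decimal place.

d_1 = 332.5

I − A =
  [   0.70    -0.05     0.00    -0.30]
  [  -0.10     0.95     0.00    -0.20]
  [  -0.35    -0.30     0.60    -0.05]
  [   0.00    -0.10    -0.05     0.80]
d = (I − A) x:
  d_1 = (+0.70)·800 + (-0.05)·950 + (+0.00)·1600 + (-0.30)·600 = 332.5
  d_2 = (-0.10)·800 + (+0.95)·950 + (+0.00)·1600 + (-0.20)·600 = 702.5
  d_3 = (-0.35)·800 + (-0.30)·950 + (+0.60)·1600 + (-0.05)·600 = 365.0
  d_4 = (+0.00)·800 + (-0.10)·950 + (-0.05)·1600 + (+0.80)·600 = 305.0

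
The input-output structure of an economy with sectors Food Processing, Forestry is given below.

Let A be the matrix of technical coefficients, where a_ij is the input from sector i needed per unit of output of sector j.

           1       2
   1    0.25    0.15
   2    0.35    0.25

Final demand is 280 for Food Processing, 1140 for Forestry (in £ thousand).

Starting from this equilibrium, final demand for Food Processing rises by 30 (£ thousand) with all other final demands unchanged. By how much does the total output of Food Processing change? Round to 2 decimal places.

I − A =
  [   0.75    -0.15]
  [  -0.35     0.75]
det(I−A) = (0.75)(0.75) − (-0.15)(-0.35) = 0.5100
adj(I−A) = [[0.75, 0.15], [0.35, 0.75]]
(I − A)⁻¹ = adj(I−A) / det(I−A) ≈
  [   1.4706     0.2941]
  [   0.6863     1.4706]
Δx = (I − A)⁻¹ Δd with Δd having +30 in the Food Processing component and 0 elsewhere.
So Δx_1 = L_11 · (+30), where L_11 = adj(I−A)_11 / det(I−A) = 0.75 / 0.5100.
Δx_1 = 0.75 × (+30) / 0.5100 = 22.50 / 0.5100 ≈ 44.12.

Δx_1 = 44.12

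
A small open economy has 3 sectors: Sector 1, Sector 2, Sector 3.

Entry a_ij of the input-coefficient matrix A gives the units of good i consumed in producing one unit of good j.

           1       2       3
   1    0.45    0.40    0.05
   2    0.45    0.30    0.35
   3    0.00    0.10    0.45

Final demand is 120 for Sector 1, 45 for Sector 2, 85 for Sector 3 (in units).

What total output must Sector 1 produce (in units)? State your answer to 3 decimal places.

I − A =
  [   0.55    -0.40    -0.05]
  [  -0.45     0.70    -0.35]
  [   0.00    -0.10     0.55]
Cofactors of I−A, C_ij = (−1)^(i+j)·(minor ij) (rows/columns in the sector order above):
  C_11 = (0.70)(0.55) − (-0.35)(-0.10) = 0.3500
  C_12 = −[(-0.45)(0.55) − (-0.35)(0.00)] = 0.2475
  C_13 = (-0.45)(-0.10) − (0.70)(0.00) = 0.0450
  C_21 = −[(-0.40)(0.55) − (-0.05)(-0.10)] = 0.2250
  C_22 = (0.55)(0.55) − (-0.05)(0.00) = 0.3025
  C_23 = −[(0.55)(-0.10) − (-0.40)(0.00)] = 0.0550
  C_31 = (-0.40)(-0.35) − (-0.05)(0.70) = 0.1750
  C_32 = −[(0.55)(-0.35) − (-0.05)(-0.45)] = 0.2150
  C_33 = (0.55)(0.70) − (-0.40)(-0.45) = 0.2050
det(I−A) = Σ_j (I−A)_1j·C_1j = (0.55)(0.3500) + (-0.40)(0.2475) + (-0.05)(0.0450) = 0.09125
adj(I−A) = Cᵀ =
  [ 0.3500   0.2250   0.1750]
  [ 0.2475   0.3025   0.2150]
  [ 0.0450   0.0550   0.2050]
(I − A)⁻¹ = adj(I−A) / det(I−A) ≈
  [   3.8356     2.4658     1.9178]
  [   2.7123     3.3151     2.3562]
  [   0.4932     0.6027     2.2466]
x = (I − A)⁻¹ d = adj(I−A)·d / det(I−A), with det(I−A) = 0.09125:
  x_1 = (0.3500·120 + 0.2250·45 + 0.1750·85) / 0.09125 = 67.00 / 0.09125 ≈ 734.247
  x_2 = (0.2475·120 + 0.3025·45 + 0.2150·85) / 0.09125 = 61.5875 / 0.09125 ≈ 674.932
  x_3 = (0.0450·120 + 0.0550·45 + 0.2050·85) / 0.09125 = 25.30 / 0.09125 ≈ 277.260

x_1 = 734.247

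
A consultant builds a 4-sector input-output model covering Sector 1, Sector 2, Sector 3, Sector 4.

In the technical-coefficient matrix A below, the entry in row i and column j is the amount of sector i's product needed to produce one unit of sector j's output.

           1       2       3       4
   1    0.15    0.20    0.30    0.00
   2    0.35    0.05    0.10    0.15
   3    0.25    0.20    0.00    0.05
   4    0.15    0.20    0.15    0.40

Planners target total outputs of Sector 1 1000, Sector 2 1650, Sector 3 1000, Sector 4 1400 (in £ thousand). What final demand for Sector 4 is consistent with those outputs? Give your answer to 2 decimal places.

d_4 = 210.00

I − A =
  [   0.85    -0.20    -0.30     0.00]
  [  -0.35     0.95    -0.10    -0.15]
  [  -0.25    -0.20     1.00    -0.05]
  [  -0.15    -0.20    -0.15     0.60]
d = (I − A) x:
  d_1 = (+0.85)·1000 + (-0.20)·1650 + (-0.30)·1000 + (+0.00)·1400 = 220.00
  d_2 = (-0.35)·1000 + (+0.95)·1650 + (-0.10)·1000 + (-0.15)·1400 = 907.50
  d_3 = (-0.25)·1000 + (-0.20)·1650 + (+1.00)·1000 + (-0.05)·1400 = 350.00
  d_4 = (-0.15)·1000 + (-0.20)·1650 + (-0.15)·1000 + (+0.60)·1400 = 210.00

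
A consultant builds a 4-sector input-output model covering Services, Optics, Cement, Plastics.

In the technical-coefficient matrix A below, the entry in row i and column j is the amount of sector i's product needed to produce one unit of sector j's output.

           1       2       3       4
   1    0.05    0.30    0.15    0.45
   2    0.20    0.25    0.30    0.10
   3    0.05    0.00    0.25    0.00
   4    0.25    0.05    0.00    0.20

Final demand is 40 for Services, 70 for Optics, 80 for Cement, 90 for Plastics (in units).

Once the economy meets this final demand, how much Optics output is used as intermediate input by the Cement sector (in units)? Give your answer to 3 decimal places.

z_23 = 36.548

I − A =
  [   0.95    -0.30    -0.15    -0.45]
  [  -0.20     0.75    -0.30    -0.10]
  [  -0.05     0.00     0.75     0.00]
  [  -0.25    -0.05     0.00     0.80]
Compute the cofactors C_ij = (−1)^(i+j)·(3×3 minor ij) of I−A; the adjugate is their transpose:
adj(I−A) = Cᵀ =
  [ 0.446250   0.196875   0.168000   0.275625]
  [ 0.150750   0.479625   0.222000   0.144750]
  [ 0.029750   0.013125   0.420875   0.018375]
  [ 0.148875   0.091500   0.066375   0.479250]
det(I−A) = Σ_j (I−A)_1j·C_1j = (0.95)(0.446250) + (-0.30)(0.150750) + (-0.15)(0.029750) + (-0.45)(0.148875) = 0.30725625
(I − A)⁻¹ = adj(I−A) / det(I−A) ≈
  [   1.4524     0.6408     0.5468     0.8971]
  [   0.4906     1.5610     0.7225     0.4711]
  [   0.0968     0.0427     1.3698     0.0598]
  [   0.4845     0.2978     0.2160     1.5598]
First solve x = (I − A)⁻¹ d = adj(I−A)·d / det(I−A); in particular x_3 = (0.029750·40 + 0.013125·70 + 0.420875·80 + 0.018375·90) / 0.30725625 = 37.4325 / 0.30725625 ≈ 121.82828.
Intermediate flow from 2 to 3: z_23 = a_23 · x_3 = 0.30 × 37.4325 / 0.30725625 = 11.22975 / 0.30725625 ≈ 36.548.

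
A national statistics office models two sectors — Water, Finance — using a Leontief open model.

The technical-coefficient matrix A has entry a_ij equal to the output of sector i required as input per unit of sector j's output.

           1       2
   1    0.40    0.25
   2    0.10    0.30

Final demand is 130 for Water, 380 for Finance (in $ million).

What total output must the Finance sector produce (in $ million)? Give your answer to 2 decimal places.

x_2 = 610.13

I − A =
  [   0.60    -0.25]
  [  -0.10     0.70]
det(I−A) = (0.60)(0.70) − (-0.25)(-0.10) = 0.3950
adj(I−A) = [[0.70, 0.25], [0.10, 0.60]]
(I − A)⁻¹ = adj(I−A) / det(I−A) ≈
  [   1.7722     0.6329]
  [   0.2532     1.5190]
x = (I − A)⁻¹ d = adj(I−A)·d / det(I−A), with det(I−A) = 0.3950:
  x_1 = (0.70·130 + 0.25·380) / 0.3950 = 186.00 / 0.3950 ≈ 470.89
  x_2 = (0.10·130 + 0.60·380) / 0.3950 = 241.00 / 0.3950 ≈ 610.13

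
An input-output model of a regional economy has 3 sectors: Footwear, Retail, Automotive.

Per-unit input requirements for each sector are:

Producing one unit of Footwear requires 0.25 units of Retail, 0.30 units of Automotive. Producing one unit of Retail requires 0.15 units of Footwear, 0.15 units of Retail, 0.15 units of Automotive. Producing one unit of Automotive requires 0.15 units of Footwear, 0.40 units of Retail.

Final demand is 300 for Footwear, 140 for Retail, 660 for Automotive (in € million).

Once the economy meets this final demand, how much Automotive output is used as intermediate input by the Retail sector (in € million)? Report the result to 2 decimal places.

I − A =
  [   1.00    -0.15    -0.15]
  [  -0.25     0.85    -0.40]
  [  -0.30    -0.15     1.00]
Cofactors of I−A, C_ij = (−1)^(i+j)·(minor ij) (rows/columns in the sector order above):
  C_11 = (0.85)(1.00) − (-0.40)(-0.15) = 0.7900
  C_12 = −[(-0.25)(1.00) − (-0.40)(-0.30)] = 0.3700
  C_13 = (-0.25)(-0.15) − (0.85)(-0.30) = 0.2925
  C_21 = −[(-0.15)(1.00) − (-0.15)(-0.15)] = 0.1725
  C_22 = (1.00)(1.00) − (-0.15)(-0.30) = 0.9550
  C_23 = −[(1.00)(-0.15) − (-0.15)(-0.30)] = 0.1950
  C_31 = (-0.15)(-0.40) − (-0.15)(0.85) = 0.1875
  C_32 = −[(1.00)(-0.40) − (-0.15)(-0.25)] = 0.4375
  C_33 = (1.00)(0.85) − (-0.15)(-0.25) = 0.8125
det(I−A) = Σ_j (I−A)_1j·C_1j = (1.00)(0.7900) + (-0.15)(0.3700) + (-0.15)(0.2925) = 0.690625
adj(I−A) = Cᵀ =
  [ 0.7900   0.1725   0.1875]
  [ 0.3700   0.9550   0.4375]
  [ 0.2925   0.1950   0.8125]
(I − A)⁻¹ = adj(I−A) / det(I−A) ≈
  [   1.1439     0.2498     0.2715]
  [   0.5357     1.3828     0.6335]
  [   0.4235     0.2824     1.1765]
First solve x = (I − A)⁻¹ d = adj(I−A)·d / det(I−A); in particular x_2 = (0.3700·300 + 0.9550·140 + 0.4375·660) / 0.690625 = 533.45 / 0.690625 ≈ 772.4163.
Intermediate flow from 3 to 2: z_32 = a_32 · x_2 = 0.15 × 533.45 / 0.690625 = 80.0175 / 0.690625 ≈ 115.86.

z_32 = 115.86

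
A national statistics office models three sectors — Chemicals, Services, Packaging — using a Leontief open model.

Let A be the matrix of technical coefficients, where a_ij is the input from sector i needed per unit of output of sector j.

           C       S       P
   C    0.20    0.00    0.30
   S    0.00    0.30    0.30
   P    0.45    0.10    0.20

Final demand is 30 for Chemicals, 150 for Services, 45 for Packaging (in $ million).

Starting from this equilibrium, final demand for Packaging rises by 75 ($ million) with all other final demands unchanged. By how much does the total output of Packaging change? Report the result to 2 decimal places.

I − A =
  [   0.80     0.00    -0.30]
  [   0.00     0.70    -0.30]
  [  -0.45    -0.10     0.80]
Cofactors of I−A, C_ij = (−1)^(i+j)·(minor ij) (rows/columns in the sector order above):
  C_11 = (0.70)(0.80) − (-0.30)(-0.10) = 0.5300
  C_12 = −[(0.00)(0.80) − (-0.30)(-0.45)] = 0.1350
  C_13 = (0.00)(-0.10) − (0.70)(-0.45) = 0.3150
  C_21 = −[(0.00)(0.80) − (-0.30)(-0.10)] = 0.0300
  C_22 = (0.80)(0.80) − (-0.30)(-0.45) = 0.5050
  C_23 = −[(0.80)(-0.10) − (0.00)(-0.45)] = 0.0800
  C_31 = (0.00)(-0.30) − (-0.30)(0.70) = 0.2100
  C_32 = −[(0.80)(-0.30) − (-0.30)(0.00)] = 0.2400
  C_33 = (0.80)(0.70) − (0.00)(0.00) = 0.5600
det(I−A) = Σ_j (I−A)_1j·C_1j = (0.80)(0.5300) + (0.00)(0.1350) + (-0.30)(0.3150) = 0.3295
adj(I−A) = Cᵀ =
  [ 0.5300   0.0300   0.2100]
  [ 0.1350   0.5050   0.2400]
  [ 0.3150   0.0800   0.5600]
(I − A)⁻¹ = adj(I−A) / det(I−A) ≈
  [   1.6085     0.0910     0.6373]
  [   0.4097     1.5326     0.7284]
  [   0.9560     0.2428     1.6995]
Δx = (I − A)⁻¹ Δd with Δd having +75 in the Packaging component and 0 elsewhere.
So Δx_P = L_PP · (+75), where L_PP = adj(I−A)_PP / det(I−A) = 0.5600 / 0.3295.
Δx_P = 0.5600 × (+75) / 0.3295 = 42.00 / 0.3295 ≈ 127.47.

Δx_P = 127.47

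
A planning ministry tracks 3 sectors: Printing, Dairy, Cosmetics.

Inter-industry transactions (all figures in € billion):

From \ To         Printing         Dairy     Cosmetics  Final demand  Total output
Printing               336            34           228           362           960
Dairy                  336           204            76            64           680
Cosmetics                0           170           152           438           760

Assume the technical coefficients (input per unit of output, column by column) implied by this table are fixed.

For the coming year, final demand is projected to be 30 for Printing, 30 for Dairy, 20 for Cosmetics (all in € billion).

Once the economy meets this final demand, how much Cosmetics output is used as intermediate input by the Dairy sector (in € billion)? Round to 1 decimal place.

Technical coefficients a_ij = z_ij / X_j:
  a_11 = 336/960 = 0.35, a_21 = 336/960 = 0.35, a_31 = 0/960 = 0.00
  a_12 = 34/680 = 0.05, a_22 = 204/680 = 0.30, a_32 = 170/680 = 0.25
  a_13 = 228/760 = 0.30, a_23 = 76/760 = 0.10, a_33 = 152/760 = 0.20
I − A =
  [   0.65    -0.05    -0.30]
  [  -0.35     0.70    -0.10]
  [   0.00    -0.25     0.80]
Cofactors of I−A, C_ij = (−1)^(i+j)·(minor ij) (rows/columns in the sector order above):
  C_11 = (0.70)(0.80) − (-0.10)(-0.25) = 0.5350
  C_12 = −[(-0.35)(0.80) − (-0.10)(0.00)] = 0.2800
  C_13 = (-0.35)(-0.25) − (0.70)(0.00) = 0.0875
  C_21 = −[(-0.05)(0.80) − (-0.30)(-0.25)] = 0.1150
  C_22 = (0.65)(0.80) − (-0.30)(0.00) = 0.5200
  C_23 = −[(0.65)(-0.25) − (-0.05)(0.00)] = 0.1625
  C_31 = (-0.05)(-0.10) − (-0.30)(0.70) = 0.2150
  C_32 = −[(0.65)(-0.10) − (-0.30)(-0.35)] = 0.1700
  C_33 = (0.65)(0.70) − (-0.05)(-0.35) = 0.4375
det(I−A) = Σ_j (I−A)_1j·C_1j = (0.65)(0.5350) + (-0.05)(0.2800) + (-0.30)(0.0875) = 0.3075
adj(I−A) = Cᵀ =
  [ 0.5350   0.1150   0.2150]
  [ 0.2800   0.5200   0.1700]
  [ 0.0875   0.1625   0.4375]
(I − A)⁻¹ = adj(I−A) / det(I−A) ≈
  [   1.7398     0.3740     0.6992]
  [   0.9106     1.6911     0.5528]
  [   0.2846     0.5285     1.4228]
First solve x = (I − A)⁻¹ d = adj(I−A)·d / det(I−A); in particular x_2 = (0.2800·30 + 0.5200·30 + 0.1700·20) / 0.3075 = 27.40 / 0.3075 ≈ 89.106.
Intermediate flow from 3 to 2: z_32 = a_32 · x_2 = 0.25 × 27.40 / 0.3075 = 6.85 / 0.3075 ≈ 22.3.

z_32 = 22.3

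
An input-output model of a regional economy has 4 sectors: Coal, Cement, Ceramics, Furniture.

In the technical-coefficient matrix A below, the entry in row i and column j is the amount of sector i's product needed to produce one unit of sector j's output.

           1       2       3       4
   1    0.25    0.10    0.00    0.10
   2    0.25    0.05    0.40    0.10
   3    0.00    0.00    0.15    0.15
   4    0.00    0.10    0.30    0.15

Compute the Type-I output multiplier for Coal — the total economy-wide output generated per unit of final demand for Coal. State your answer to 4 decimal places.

m_1 = 1.8188

I − A =
  [   0.75    -0.10     0.00    -0.10]
  [  -0.25     0.95    -0.40    -0.10]
  [   0.00     0.00     0.85    -0.15]
  [   0.00    -0.10    -0.30     0.85]
Compute the cofactors C_ij = (−1)^(i+j)·(3×3 minor ij) of I−A; the adjugate is their transpose:
adj(I−A) = Cᵀ =
  [ 0.629125   0.076250   0.069500   0.095250]
  [ 0.169375   0.508125   0.285000   0.130000]
  [ 0.003750   0.011250   0.574375   0.103125]
  [ 0.021250   0.063750   0.236250   0.584375]
det(I−A) = Σ_j (I−A)_1j·C_1j = (0.75)(0.629125) + (-0.10)(0.169375) + (0.00)(0.003750) + (-0.10)(0.021250) = 0.45278125
(I − A)⁻¹ = adj(I−A) / det(I−A) ≈
  [   1.38947     0.16840     0.15350     0.21037]
  [   0.37408     1.12223     0.62944     0.28711]
  [   0.00828     0.02485     1.26855     0.22776]
  [   0.04693     0.14080     0.52178     1.29063]
The output multiplier for sector j is the column-j sum of the Leontief inverse (I − A)⁻¹ = adj(I−A) / det(I−A).
Column 1 of adj(I−A): (0.629125, 0.169375, 0.003750, 0.021250); det(I−A) = 0.45278125.
m_1 = (0.629125 + 0.169375 + 0.003750 + 0.021250) / 0.45278125 = 0.8235 / 0.45278125 ≈ 1.8188.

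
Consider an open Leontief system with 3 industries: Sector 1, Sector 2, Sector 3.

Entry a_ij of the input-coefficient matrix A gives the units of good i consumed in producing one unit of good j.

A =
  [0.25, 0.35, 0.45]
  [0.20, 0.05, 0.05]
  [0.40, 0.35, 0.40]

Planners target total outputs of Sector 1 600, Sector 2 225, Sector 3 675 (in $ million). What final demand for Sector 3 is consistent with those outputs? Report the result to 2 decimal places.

I − A =
  [   0.75    -0.35    -0.45]
  [  -0.20     0.95    -0.05]
  [  -0.40    -0.35     0.60]
d = (I − A) x:
  d_1 = (+0.75)·600 + (-0.35)·225 + (-0.45)·675 = 67.50
  d_2 = (-0.20)·600 + (+0.95)·225 + (-0.05)·675 = 60.00
  d_3 = (-0.40)·600 + (-0.35)·225 + (+0.60)·675 = 86.25

d_3 = 86.25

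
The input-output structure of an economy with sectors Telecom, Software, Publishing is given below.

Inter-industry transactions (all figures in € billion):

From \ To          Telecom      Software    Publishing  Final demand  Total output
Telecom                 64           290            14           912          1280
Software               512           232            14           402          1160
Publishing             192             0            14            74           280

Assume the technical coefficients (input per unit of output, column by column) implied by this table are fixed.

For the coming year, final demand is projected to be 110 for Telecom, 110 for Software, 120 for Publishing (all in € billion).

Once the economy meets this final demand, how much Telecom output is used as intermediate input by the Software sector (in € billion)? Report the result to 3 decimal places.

Technical coefficients a_ij = z_ij / X_j:
  a_11 = 64/1280 = 0.05, a_21 = 512/1280 = 0.40, a_31 = 192/1280 = 0.15
  a_12 = 290/1160 = 0.25, a_22 = 232/1160 = 0.20, a_32 = 0/1160 = 0.00
  a_13 = 14/280 = 0.05, a_23 = 14/280 = 0.05, a_33 = 14/280 = 0.05
I − A =
  [   0.95    -0.25    -0.05]
  [  -0.40     0.80    -0.05]
  [  -0.15     0.00     0.95]
Cofactors of I−A, C_ij = (−1)^(i+j)·(minor ij) (rows/columns in the sector order above):
  C_11 = (0.80)(0.95) − (-0.05)(0.00) = 0.7600
  C_12 = −[(-0.40)(0.95) − (-0.05)(-0.15)] = 0.3875
  C_13 = (-0.40)(0.00) − (0.80)(-0.15) = 0.1200
  C_21 = −[(-0.25)(0.95) − (-0.05)(0.00)] = 0.2375
  C_22 = (0.95)(0.95) − (-0.05)(-0.15) = 0.8950
  C_23 = −[(0.95)(0.00) − (-0.25)(-0.15)] = 0.0375
  C_31 = (-0.25)(-0.05) − (-0.05)(0.80) = 0.0525
  C_32 = −[(0.95)(-0.05) − (-0.05)(-0.40)] = 0.0675
  C_33 = (0.95)(0.80) − (-0.25)(-0.40) = 0.6600
det(I−A) = Σ_j (I−A)_1j·C_1j = (0.95)(0.7600) + (-0.25)(0.3875) + (-0.05)(0.1200) = 0.619125
adj(I−A) = Cᵀ =
  [ 0.7600   0.2375   0.0525]
  [ 0.3875   0.8950   0.0675]
  [ 0.1200   0.0375   0.6600]
(I − A)⁻¹ = adj(I−A) / det(I−A) ≈
  [   1.2275     0.3836     0.0848]
  [   0.6259     1.4456     0.1090]
  [   0.1938     0.0606     1.0660]
First solve x = (I − A)⁻¹ d = adj(I−A)·d / det(I−A); in particular x_2 = (0.3875·110 + 0.8950·110 + 0.0675·120) / 0.619125 = 149.175 / 0.619125 ≈ 240.94488.
Intermediate flow from 1 to 2: z_12 = a_12 · x_2 = 0.25 × 149.175 / 0.619125 = 37.29375 / 0.619125 ≈ 60.236.

z_12 = 60.236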